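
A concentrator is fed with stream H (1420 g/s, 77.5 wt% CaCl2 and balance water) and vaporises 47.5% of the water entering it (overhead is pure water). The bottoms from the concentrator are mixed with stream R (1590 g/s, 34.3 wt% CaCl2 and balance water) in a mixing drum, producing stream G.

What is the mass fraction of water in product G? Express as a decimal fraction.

Vapour removed = 0.475×0.225×1420 = 151.76 g/s; concentrate = 1268.2 g/s.
water reaching the mixer = 167.74 (from concentrate) + 1590×0.657 = 1212.4 g/s.
Product flow = 1268.2 + 1590 = 2858.2 g/s; water fraction = 0.4242.

0.4242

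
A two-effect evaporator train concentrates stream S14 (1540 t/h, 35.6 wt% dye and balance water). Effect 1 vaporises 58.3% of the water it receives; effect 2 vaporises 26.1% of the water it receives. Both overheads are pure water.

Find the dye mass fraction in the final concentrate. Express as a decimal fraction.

0.642

water in feed = 1540×0.644 = 991.76 t/h.
After stage 1: water left = (1−0.583)×991.76 = 413.56; stream total = 961.8 t/h.
After stage 2: water left = (1−0.261)×413.56 = 305.62; final concentrate = 853.86 t/h.
dye fraction = 548.24/853.86 = 0.642.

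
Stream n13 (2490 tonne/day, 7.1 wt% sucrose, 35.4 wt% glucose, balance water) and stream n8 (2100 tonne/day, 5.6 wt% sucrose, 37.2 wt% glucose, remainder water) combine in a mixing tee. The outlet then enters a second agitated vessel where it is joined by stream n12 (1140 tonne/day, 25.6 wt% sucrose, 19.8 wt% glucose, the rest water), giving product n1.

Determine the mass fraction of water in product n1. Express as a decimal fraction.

Overall, product flow = 5730 tonne/day.
water in = 2490×0.575 + 2100×0.572 + 1140×0.546 = 3255.4 tonne/day.
water fraction in n1 = 0.568.

0.568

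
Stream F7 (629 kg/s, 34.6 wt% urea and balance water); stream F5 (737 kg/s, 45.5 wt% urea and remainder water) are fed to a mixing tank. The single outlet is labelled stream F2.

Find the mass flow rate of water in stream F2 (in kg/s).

813 kg/s

water out = water in = 629×0.654 + 737×0.545 = 813.03 kg/s.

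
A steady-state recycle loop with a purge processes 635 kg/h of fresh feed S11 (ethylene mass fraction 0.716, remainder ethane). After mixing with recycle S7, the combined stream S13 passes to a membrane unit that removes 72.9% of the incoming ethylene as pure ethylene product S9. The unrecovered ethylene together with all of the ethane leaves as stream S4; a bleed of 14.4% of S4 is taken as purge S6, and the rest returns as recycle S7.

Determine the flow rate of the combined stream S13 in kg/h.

ethane enters only via S11 and leaves only via the purge: 635×0.284 = 0.144×(ethane in S4), and the membrane unit passes all ethane, so ethane in S13 = ethane in S4 = 1252.4 kg/h.
ethylene in S13: m_A = 635×0.716 + (1−0.144)·(1−0.729)·m_A, so m_A = 454.66/0.7680 = 591.99 kg/h.
S13 = 591.99 + 1252.4 = 1844.3 kg/h.

1844 kg/h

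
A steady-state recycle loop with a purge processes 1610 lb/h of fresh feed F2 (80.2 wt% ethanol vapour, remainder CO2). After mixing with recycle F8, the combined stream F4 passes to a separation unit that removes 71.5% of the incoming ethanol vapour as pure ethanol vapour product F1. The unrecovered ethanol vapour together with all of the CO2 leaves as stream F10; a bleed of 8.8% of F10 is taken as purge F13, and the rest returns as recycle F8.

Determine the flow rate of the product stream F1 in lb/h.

ethanol vapour in F4: m_A = 1610×0.802 + (1−0.088)·(1−0.715)·m_A, so m_A = 1291.2/0.7401 = 1744.7 lb/h.
Product F1 = 0.715×1744.7 = 1247.5 lb/h.

1247 lb/h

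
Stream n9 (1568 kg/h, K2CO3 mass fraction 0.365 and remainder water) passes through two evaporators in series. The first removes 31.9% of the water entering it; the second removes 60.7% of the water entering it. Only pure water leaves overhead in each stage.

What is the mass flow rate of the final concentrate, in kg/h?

838.8 kg/h

water in feed = 1568×0.635 = 995.68 kg/h.
After stage 1: water left = (1−0.319)×995.68 = 678.06; stream total = 1250.4 kg/h.
After stage 2: water left = (1−0.607)×678.06 = 266.48; final concentrate = 838.8 kg/h.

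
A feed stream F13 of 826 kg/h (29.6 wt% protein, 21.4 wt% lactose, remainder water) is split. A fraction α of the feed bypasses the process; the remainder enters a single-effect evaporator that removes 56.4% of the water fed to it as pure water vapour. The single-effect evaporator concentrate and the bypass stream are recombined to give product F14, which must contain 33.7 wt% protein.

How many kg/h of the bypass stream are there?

462.4 kg/h

All 826×0.296 = 244.5 kg/h of protein reaches F14, so F14 = 244.5/0.337 = 725.51 kg/h and vapour = 100.49 kg/h.
The evaporator receives (1−α)·826 of feed at 0.490 water and removes 0.564 of that water:
0.564×0.490×(1−α)×826 = 100.49
(1−α) = 100.49/228.27 = 0.4402;  α = 0.5598.
Bypass flow = 0.5598×826 = 462.37 kg/h.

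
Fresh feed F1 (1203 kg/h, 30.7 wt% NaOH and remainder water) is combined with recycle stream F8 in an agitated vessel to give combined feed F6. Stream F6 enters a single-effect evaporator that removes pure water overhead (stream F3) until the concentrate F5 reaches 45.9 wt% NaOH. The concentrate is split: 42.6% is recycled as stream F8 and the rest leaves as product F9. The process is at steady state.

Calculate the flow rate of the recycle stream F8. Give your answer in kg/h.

Overall NaOH balance (none leaves overhead): NaOH in fresh feed = NaOH in product, i.e. 1203×0.307 = (1−0.426)·F5·0.459.
F5 = 369.32/(0.459×0.574) = 1401.8 kg/h.
Recycle F8 = 0.426×1401.8 = 597.16 kg/h.

597.2 kg/h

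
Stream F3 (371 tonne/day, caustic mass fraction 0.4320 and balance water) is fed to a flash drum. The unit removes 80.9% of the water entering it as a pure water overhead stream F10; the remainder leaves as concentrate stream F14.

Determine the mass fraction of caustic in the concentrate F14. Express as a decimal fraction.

caustic is not removed: 371×0.432 = 160.27 tonne/day of caustic enters F14.
water entering = 371×0.568 = 210.73 tonne/day; overhead removed = 0.809×210.73 = 170.48 tonne/day.
Concentrate = 371 − 170.48 = 200.52 tonne/day.
Mass fraction = 160.27/200.52 = 0.7993.

0.7993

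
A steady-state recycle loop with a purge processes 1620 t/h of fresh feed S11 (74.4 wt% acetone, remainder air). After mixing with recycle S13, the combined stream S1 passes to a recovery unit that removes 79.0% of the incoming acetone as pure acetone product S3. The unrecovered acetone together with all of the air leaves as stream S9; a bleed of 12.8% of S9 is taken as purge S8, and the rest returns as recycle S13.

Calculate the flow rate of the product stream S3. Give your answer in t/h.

acetone in S1: m_A = 1620×0.744 + (1−0.128)·(1−0.790)·m_A, so m_A = 1205.3/0.8169 = 1475.5 t/h.
Product S3 = 0.790×1475.5 = 1165.6 t/h.

1166 t/h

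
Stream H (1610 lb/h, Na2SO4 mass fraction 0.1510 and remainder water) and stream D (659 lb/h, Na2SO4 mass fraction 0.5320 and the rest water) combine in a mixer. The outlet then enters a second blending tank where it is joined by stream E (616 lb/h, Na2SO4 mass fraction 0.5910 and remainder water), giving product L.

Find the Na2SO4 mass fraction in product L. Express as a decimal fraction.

0.3320

Overall, product flow = 2885 lb/h.
Na2SO4 in = 1610×0.151 + 659×0.532 + 616×0.591 = 957.75 lb/h.
Na2SO4 fraction in L = 0.3320.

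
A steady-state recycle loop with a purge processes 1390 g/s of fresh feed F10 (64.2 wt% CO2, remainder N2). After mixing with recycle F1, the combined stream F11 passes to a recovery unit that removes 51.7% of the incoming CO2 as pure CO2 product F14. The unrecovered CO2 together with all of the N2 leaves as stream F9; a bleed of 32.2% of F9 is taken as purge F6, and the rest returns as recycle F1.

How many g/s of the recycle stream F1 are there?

1482 g/s

N2 enters only via F10 and leaves only via the purge: 1390×0.358 = 0.322×(N2 in F9), and the recovery unit passes all N2, so N2 in F11 = N2 in F9 = 1545.4 g/s.
CO2 in F11: m_A = 1390×0.642 + (1−0.322)·(1−0.517)·m_A, so m_A = 892.38/0.6725 = 1326.9 g/s.
F9 = (1−0.517)×1326.9 + 1545.4 = 2186.3 g/s.
Recycle F1 = (1−0.322)×2186.3 = 1482.3 g/s.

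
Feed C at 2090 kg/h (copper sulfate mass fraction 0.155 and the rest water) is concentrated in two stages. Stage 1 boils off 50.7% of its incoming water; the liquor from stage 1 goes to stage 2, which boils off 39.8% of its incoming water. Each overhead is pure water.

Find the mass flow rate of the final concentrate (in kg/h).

water in feed = 2090×0.845 = 1766 kg/h.
After stage 1: water left = (1−0.507)×1766 = 870.66; stream total = 1194.6 kg/h.
After stage 2: water left = (1−0.398)×870.66 = 524.14; final concentrate = 848.09 kg/h.

848.1 kg/h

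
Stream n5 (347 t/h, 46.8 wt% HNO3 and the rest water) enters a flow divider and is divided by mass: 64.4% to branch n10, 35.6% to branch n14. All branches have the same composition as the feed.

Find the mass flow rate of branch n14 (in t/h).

123.5 t/h

Branch n14 flow = 0.356×347 = 123.53 t/h.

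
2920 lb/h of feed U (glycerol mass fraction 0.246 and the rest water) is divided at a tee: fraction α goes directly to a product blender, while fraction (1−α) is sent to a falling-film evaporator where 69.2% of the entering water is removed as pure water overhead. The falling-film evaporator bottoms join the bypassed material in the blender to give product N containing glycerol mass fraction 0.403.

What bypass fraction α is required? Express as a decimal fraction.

All 2920×0.246 = 718.32 lb/h of glycerol reaches N, so N = 718.32/0.403 = 1782.4 lb/h and vapour = 1137.6 lb/h.
The evaporator receives (1−α)·2920 of feed at 0.754 water and removes 0.692 of that water:
0.692×0.754×(1−α)×2920 = 1137.6
(1−α) = 1137.6/1523.6 = 0.7467;  α = 0.2533.

0.253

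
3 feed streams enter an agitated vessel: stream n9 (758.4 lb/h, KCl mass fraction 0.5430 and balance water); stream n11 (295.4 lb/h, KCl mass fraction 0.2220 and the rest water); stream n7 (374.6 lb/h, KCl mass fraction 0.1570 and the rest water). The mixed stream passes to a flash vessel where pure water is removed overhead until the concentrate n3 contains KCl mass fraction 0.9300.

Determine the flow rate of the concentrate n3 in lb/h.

576.6 lb/h

KCl entering = 758.4×0.543 + 295.4×0.222 + 374.6×0.157 = 536.2 lb/h.
All KCl reports to n3, so n3 = 536.2/0.930 = 576.56 lb/h.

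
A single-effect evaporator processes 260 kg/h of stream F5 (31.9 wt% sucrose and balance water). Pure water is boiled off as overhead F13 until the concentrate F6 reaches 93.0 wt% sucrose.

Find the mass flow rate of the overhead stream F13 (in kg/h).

sucrose is conserved: 260×0.319 = 82.94 kg/h all reports to the concentrate.
Concentrate = 82.94/(target fraction) = 89.183 kg/h.
Overhead = 260 − 89.183 = 170.82 kg/h.

170.8 kg/h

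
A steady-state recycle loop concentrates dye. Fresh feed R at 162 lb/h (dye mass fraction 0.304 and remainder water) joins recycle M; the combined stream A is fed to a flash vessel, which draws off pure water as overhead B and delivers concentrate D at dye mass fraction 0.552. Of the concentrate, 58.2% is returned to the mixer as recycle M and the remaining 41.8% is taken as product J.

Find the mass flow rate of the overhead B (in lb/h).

Overall dye balance (none leaves overhead): dye in fresh feed = dye in product, i.e. 162×0.304 = (1−0.582)·D·0.552.
D = 49.248/(0.552×0.418) = 213.44 lb/h.
Recycle M = 0.582×213.44 = 124.22 lb/h.
Combined feed A = 162 + 124.22 = 286.22 lb/h.
Overhead B = A − D = 286.22 − 213.44 = 72.783 lb/h.

72.78 lb/h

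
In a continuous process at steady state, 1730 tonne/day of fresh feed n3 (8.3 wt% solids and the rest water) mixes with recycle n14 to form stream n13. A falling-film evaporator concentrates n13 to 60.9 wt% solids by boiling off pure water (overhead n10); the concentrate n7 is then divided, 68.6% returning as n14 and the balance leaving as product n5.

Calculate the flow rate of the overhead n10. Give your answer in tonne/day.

1494 tonne/day

Overall solids balance (none leaves overhead): solids in fresh feed = solids in product, i.e. 1730×0.083 = (1−0.686)·n7·0.609.
n7 = 143.59/(0.609×0.314) = 750.89 tonne/day.
Recycle n14 = 0.686×750.89 = 515.11 tonne/day.
Combined feed n13 = 1730 + 515.11 = 2245.1 tonne/day.
Overhead n10 = n13 − n7 = 2245.1 − 750.89 = 1494.2 tonne/day.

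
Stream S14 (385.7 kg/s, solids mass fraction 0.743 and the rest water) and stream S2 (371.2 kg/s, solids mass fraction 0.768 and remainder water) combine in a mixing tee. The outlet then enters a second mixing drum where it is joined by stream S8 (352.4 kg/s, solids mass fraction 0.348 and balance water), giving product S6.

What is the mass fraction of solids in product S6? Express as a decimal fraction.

0.626

Overall, product flow = 1109.3 kg/s.
solids in = 385.7×0.743 + 371.2×0.768 + 352.4×0.348 = 694.29 kg/s.
solids fraction in S6 = 0.626.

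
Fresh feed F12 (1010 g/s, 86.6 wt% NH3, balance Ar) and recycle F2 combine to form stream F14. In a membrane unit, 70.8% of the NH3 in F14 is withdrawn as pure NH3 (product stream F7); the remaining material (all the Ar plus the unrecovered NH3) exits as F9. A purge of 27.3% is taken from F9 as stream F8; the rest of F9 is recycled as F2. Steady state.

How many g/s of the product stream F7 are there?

NH3 in F14: m_A = 1010×0.866 + (1−0.273)·(1−0.708)·m_A, so m_A = 874.66/0.7877 = 1110.4 g/s.
Product F7 = 0.708×1110.4 = 786.15 g/s.

786.1 g/s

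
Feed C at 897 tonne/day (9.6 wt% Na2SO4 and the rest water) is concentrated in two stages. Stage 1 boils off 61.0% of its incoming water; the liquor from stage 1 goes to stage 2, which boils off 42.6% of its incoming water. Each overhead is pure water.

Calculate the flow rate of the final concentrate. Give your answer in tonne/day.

water in feed = 897×0.904 = 810.89 tonne/day.
After stage 1: water left = (1−0.610)×810.89 = 316.25; stream total = 402.36 tonne/day.
After stage 2: water left = (1−0.426)×316.25 = 181.53; final concentrate = 267.64 tonne/day.

267.6 tonne/day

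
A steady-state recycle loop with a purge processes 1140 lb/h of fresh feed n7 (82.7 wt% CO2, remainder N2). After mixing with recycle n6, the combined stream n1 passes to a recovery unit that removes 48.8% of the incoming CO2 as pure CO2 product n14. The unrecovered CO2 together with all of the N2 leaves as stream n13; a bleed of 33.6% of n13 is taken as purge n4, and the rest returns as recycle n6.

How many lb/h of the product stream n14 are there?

697.1 lb/h

CO2 in n1: m_A = 1140×0.827 + (1−0.336)·(1−0.488)·m_A, so m_A = 942.78/0.6600 = 1428.4 lb/h.
Product n14 = 0.488×1428.4 = 697.05 lb/h.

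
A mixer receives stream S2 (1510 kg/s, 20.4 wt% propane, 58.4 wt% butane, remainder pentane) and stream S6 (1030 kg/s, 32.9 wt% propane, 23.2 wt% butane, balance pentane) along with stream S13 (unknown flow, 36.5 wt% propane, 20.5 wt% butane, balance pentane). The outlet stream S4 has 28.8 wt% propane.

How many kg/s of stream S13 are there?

1099 kg/s

Let S13 be the unknown flow. Total out = 2540 + S13.
propane balance: 646.91 + 0.365·S13 = 0.288·(2540 + S13)
(0.365 − 0.288)·S13 = 0.288×2540 − 646.91 = 84.61
S13 = 84.61 / 0.077 = 1098.8 kg/s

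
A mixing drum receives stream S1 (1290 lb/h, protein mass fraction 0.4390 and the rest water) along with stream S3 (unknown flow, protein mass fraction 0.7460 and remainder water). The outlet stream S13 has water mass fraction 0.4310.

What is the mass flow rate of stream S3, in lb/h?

Let S3 be the unknown flow. Total out = 1290 + S3.
water balance: 723.69 + 0.254·S3 = 0.431·(1290 + S3)
(0.254 − 0.431)·S3 = 0.431×1290 − 723.69 = -167.7
S3 = -167.7 / -0.177 = 947.46 lb/h

947.5 lb/h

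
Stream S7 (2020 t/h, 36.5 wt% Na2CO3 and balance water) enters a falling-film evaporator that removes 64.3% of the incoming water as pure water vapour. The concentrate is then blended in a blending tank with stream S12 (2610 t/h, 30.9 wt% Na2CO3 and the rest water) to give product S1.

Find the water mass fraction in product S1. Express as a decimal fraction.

Vapour removed = 0.643×0.635×2020 = 824.78 t/h; concentrate = 1195.2 t/h.
water reaching the mixer = 457.92 (from concentrate) + 2610×0.691 = 2261.4 t/h.
Product flow = 1195.2 + 2610 = 3805.2 t/h; water fraction = 0.594.

0.594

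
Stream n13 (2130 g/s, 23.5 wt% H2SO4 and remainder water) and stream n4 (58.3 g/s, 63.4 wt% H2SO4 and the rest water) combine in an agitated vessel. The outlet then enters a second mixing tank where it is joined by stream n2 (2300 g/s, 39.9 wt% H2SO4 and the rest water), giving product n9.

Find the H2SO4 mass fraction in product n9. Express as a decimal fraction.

Overall, product flow = 4488.3 g/s.
H2SO4 in = 2130×0.235 + 58.3×0.634 + 2300×0.399 = 1455.2 g/s.
H2SO4 fraction in n9 = 0.3242.

0.3242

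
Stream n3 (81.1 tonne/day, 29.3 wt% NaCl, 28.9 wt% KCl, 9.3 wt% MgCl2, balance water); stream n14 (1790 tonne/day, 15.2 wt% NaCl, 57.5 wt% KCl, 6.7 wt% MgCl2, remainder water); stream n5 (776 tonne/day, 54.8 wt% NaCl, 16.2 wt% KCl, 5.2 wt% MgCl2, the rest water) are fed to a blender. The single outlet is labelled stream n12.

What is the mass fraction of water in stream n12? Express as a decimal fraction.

0.219

Total flow out = 81.1 + 1790 + 776 = 2647.1 tonne/day.
water in = 81.1×0.325 + 1790×0.206 + 776×0.238 = 579.79 tonne/day.
water mass fraction in n12 = 579.79/2647.1 = 0.219.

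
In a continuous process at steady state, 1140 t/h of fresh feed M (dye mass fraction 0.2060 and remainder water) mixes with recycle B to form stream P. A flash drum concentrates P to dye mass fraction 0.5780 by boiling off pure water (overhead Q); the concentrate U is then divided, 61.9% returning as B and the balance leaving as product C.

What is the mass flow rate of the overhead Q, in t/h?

733.7 t/h

Overall dye balance (none leaves overhead): dye in fresh feed = dye in product, i.e. 1140×0.206 = (1−0.619)·U·0.578.
U = 234.84/(0.578×0.381) = 1066.4 t/h.
Recycle B = 0.619×1066.4 = 660.1 t/h.
Combined feed P = 1140 + 660.1 = 1800.1 t/h.
Overhead Q = P − U = 1800.1 − 1066.4 = 733.7 t/h.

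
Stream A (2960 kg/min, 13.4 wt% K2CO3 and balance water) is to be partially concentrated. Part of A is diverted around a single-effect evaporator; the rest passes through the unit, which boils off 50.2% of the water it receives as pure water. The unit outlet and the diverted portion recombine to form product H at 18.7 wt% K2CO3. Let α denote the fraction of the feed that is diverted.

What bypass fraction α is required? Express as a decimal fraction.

0.348

All 2960×0.134 = 396.64 kg/min of K2CO3 reaches H, so H = 396.64/0.187 = 2121.1 kg/min and vapour = 838.93 kg/min.
The evaporator receives (1−α)·2960 of feed at 0.866 water and removes 0.502 of that water:
0.502×0.866×(1−α)×2960 = 838.93
(1−α) = 838.93/1286.8 = 0.6519;  α = 0.3481.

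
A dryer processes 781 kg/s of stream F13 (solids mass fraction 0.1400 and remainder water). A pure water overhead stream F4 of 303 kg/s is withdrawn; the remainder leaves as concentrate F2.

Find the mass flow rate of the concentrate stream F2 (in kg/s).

Concentrate = 781 − 303 = 478 kg/s.

478 kg/s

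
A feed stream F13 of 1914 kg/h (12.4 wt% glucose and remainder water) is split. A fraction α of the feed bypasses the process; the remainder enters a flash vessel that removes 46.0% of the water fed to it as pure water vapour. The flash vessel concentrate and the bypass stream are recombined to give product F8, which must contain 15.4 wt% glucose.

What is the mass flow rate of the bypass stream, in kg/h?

All 1914×0.124 = 237.34 kg/h of glucose reaches F8, so F8 = 237.34/0.154 = 1541.1 kg/h and vapour = 372.86 kg/h.
The evaporator receives (1−α)·1914 of feed at 0.876 water and removes 0.460 of that water:
0.460×0.876×(1−α)×1914 = 372.86
(1−α) = 372.86/771.27 = 0.4834;  α = 0.5166.
Bypass flow = 0.5166×1914 = 988.7 kg/h.

988.7 kg/h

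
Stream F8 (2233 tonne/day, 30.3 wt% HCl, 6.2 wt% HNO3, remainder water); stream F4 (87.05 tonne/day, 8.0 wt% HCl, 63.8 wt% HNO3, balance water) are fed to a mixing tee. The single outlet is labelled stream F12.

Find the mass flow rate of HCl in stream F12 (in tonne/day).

HCl out = HCl in = 2233×0.303 + 87.05×0.080 = 683.56 tonne/day.

683.6 tonne/day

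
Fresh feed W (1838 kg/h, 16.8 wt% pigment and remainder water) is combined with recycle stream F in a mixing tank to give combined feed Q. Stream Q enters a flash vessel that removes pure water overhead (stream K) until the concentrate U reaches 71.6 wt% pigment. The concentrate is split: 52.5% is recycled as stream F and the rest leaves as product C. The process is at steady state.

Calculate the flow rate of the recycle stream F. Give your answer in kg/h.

Overall pigment balance (none leaves overhead): pigment in fresh feed = pigment in product, i.e. 1838×0.168 = (1−0.525)·U·0.716.
U = 308.78/(0.716×0.475) = 907.92 kg/h.
Recycle F = 0.525×907.92 = 476.66 kg/h.

476.7 kg/h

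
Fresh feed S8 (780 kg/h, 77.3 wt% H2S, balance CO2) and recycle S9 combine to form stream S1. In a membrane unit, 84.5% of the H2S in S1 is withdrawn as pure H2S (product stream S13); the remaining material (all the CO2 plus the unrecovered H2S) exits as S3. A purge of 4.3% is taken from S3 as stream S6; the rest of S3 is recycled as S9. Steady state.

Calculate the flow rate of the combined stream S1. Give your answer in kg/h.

CO2 enters only via S8 and leaves only via the purge: 780×0.227 = 0.043×(CO2 in S3), and the membrane unit passes all CO2, so CO2 in S1 = CO2 in S3 = 4117.7 kg/h.
H2S in S1: m_A = 780×0.773 + (1−0.043)·(1−0.845)·m_A, so m_A = 602.94/0.8517 = 707.95 kg/h.
S1 = 707.95 + 4117.7 = 4825.6 kg/h.

4826 kg/h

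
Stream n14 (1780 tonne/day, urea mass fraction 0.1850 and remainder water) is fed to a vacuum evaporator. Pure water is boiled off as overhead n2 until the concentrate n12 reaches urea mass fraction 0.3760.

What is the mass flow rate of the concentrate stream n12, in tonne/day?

875.8 tonne/day

urea is conserved: 1780×0.185 = 329.3 tonne/day all reports to the concentrate.
Concentrate = 329.3/(target fraction) = 875.8 tonne/day.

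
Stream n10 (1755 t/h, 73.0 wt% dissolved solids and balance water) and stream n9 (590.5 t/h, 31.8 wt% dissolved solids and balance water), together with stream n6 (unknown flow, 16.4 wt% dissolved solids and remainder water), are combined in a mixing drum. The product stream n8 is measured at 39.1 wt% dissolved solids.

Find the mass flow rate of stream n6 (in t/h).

2431 t/h

Let n6 be the unknown flow. Total out = 2345.5 + n6.
dissolved solids balance: 1468.9 + 0.164·n6 = 0.391·(2345.5 + n6)
(0.164 − 0.391)·n6 = 0.391×2345.5 − 1468.9 = -551.84
n6 = -551.84 / -0.227 = 2431 t/h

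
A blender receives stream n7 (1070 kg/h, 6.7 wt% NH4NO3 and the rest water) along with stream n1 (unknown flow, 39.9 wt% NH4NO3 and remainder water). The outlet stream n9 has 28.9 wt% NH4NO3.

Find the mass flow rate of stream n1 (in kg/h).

2159 kg/h

Let n1 be the unknown flow. Total out = 1070 + n1.
NH4NO3 balance: 71.69 + 0.399·n1 = 0.289·(1070 + n1)
(0.399 − 0.289)·n1 = 0.289×1070 − 71.69 = 237.54
n1 = 237.54 / 0.110 = 2159.5 kg/h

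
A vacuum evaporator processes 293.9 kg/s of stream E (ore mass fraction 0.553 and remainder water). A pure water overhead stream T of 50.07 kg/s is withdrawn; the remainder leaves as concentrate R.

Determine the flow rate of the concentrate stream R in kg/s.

Concentrate = 293.9 − 50.07 = 243.83 kg/s.

243.8 kg/s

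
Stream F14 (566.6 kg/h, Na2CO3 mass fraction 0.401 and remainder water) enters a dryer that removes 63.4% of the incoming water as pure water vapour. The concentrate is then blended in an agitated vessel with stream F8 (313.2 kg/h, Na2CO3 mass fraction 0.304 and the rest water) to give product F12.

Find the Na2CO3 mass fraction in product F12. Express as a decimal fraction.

0.485

Vapour removed = 0.634×0.599×566.6 = 215.18 kg/h; concentrate = 351.42 kg/h.
Na2CO3 reaching the mixer = 227.21 (from concentrate) + 313.2×0.304 = 322.42 kg/h.
Product flow = 351.42 + 313.2 = 664.62 kg/h; Na2CO3 fraction = 0.485.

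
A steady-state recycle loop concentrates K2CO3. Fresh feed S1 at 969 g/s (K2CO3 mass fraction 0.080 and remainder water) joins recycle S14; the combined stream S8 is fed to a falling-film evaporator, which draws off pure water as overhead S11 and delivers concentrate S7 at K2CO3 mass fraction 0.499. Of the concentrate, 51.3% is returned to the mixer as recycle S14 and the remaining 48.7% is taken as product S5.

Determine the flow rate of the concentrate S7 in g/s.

319 g/s

Overall K2CO3 balance (none leaves overhead): K2CO3 in fresh feed = K2CO3 in product, i.e. 969×0.080 = (1−0.513)·S7·0.499.
S7 = 77.52/(0.499×0.487) = 319 g/s.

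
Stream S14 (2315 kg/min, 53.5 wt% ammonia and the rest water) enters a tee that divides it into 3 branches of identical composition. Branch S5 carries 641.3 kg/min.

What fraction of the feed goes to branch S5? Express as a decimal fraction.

0.277

Fraction to S5 = 641.3/2315 = 0.2770.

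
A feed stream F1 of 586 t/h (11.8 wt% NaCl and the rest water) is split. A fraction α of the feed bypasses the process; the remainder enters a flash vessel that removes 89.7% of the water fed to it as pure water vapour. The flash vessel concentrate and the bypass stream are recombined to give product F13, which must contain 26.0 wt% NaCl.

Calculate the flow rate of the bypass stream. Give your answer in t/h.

181.5 t/h

All 586×0.118 = 69.148 t/h of NaCl reaches F13, so F13 = 69.148/0.260 = 265.95 t/h and vapour = 320.05 t/h.
The evaporator receives (1−α)·586 of feed at 0.882 water and removes 0.897 of that water:
0.897×0.882×(1−α)×586 = 320.05
(1−α) = 320.05/463.62 = 0.6903;  α = 0.3097.
Bypass flow = 0.3097×586 = 181.47 t/h.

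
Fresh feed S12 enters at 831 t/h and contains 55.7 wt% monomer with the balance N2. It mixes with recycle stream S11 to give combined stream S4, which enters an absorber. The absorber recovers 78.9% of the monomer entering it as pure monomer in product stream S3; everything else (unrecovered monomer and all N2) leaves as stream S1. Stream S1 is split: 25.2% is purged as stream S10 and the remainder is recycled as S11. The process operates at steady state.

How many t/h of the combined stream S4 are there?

N2 enters only via S12 and leaves only via the purge: 831×0.443 = 0.252×(N2 in S1), and the absorber passes all N2, so N2 in S4 = N2 in S1 = 1460.8 t/h.
monomer in S4: m_A = 831×0.557 + (1−0.252)·(1−0.789)·m_A, so m_A = 462.87/0.8422 = 549.61 t/h.
S4 = 549.61 + 1460.8 = 2010.5 t/h.

2010 t/h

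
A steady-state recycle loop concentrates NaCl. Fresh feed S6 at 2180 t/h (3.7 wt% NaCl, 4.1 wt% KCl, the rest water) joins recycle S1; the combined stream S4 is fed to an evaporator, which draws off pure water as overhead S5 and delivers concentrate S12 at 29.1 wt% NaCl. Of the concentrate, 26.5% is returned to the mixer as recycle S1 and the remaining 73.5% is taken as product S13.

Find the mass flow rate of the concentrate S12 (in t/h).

Overall NaCl balance (none leaves overhead): NaCl in fresh feed = NaCl in product, i.e. 2180×0.037 = (1−0.265)·S12·0.291.
S12 = 80.66/(0.291×0.735) = 377.12 t/h.

377.1 t/h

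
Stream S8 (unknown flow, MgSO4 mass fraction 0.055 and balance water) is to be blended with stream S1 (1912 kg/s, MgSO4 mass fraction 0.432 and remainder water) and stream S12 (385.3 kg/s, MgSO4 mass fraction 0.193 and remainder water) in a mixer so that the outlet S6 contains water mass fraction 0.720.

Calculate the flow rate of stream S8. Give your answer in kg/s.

Let S8 be the unknown flow. Total out = 2297.3 + S8.
water balance: 1397 + 0.945·S8 = 0.720·(2297.3 + S8)
(0.945 − 0.720)·S8 = 0.720×2297.3 − 1397 = 257.1
S8 = 257.1 / 0.225 = 1142.7 kg/s

1143 kg/s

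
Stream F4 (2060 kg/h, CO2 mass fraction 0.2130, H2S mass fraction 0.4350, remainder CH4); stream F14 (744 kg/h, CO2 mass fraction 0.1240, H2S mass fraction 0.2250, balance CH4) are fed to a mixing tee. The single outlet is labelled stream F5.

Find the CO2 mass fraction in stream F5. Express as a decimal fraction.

0.1894

Total flow out = 2060 + 744 = 2804 kg/h.
CO2 in = 2060×0.213 + 744×0.124 = 531.04 kg/h.
CO2 mass fraction in F5 = 531.04/2804 = 0.1894.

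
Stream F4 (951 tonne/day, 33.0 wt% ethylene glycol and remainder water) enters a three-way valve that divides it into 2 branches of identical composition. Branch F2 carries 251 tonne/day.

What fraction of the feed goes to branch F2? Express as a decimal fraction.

0.264

Fraction to F2 = 251/951 = 0.2639.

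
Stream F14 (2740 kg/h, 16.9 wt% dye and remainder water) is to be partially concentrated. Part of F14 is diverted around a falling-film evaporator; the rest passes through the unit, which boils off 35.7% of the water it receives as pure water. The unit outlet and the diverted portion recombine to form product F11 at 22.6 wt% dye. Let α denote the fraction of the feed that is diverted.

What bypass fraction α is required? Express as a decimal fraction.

0.150

All 2740×0.169 = 463.06 kg/h of dye reaches F11, so F11 = 463.06/0.226 = 2048.9 kg/h and vapour = 691.06 kg/h.
The evaporator receives (1−α)·2740 of feed at 0.831 water and removes 0.357 of that water:
0.357×0.831×(1−α)×2740 = 691.06
(1−α) = 691.06/812.87 = 0.8502;  α = 0.1498.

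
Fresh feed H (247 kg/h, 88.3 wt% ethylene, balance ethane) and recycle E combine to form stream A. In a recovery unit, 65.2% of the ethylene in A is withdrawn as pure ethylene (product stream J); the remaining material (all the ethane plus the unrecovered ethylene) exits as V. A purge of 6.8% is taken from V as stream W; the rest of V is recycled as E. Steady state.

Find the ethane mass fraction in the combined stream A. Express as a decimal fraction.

ethane enters only via H and leaves only via the purge: 247×0.117 = 0.068×(ethane in V), and the recovery unit passes all ethane, so ethane in A = ethane in V = 424.99 kg/h.
ethylene in A: m_A = 247×0.883 + (1−0.068)·(1−0.652)·m_A, so m_A = 218.1/0.6757 = 322.8 kg/h.
A = 322.8 + 424.99 = 747.78 kg/h.
ethane fraction in A = 424.99/747.78 = 0.568.

0.568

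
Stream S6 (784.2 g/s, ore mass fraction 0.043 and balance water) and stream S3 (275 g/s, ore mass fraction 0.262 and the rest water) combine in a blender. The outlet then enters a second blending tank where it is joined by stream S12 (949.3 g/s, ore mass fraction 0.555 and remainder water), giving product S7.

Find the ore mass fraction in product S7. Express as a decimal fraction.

0.315

Overall, product flow = 2008.5 g/s.
ore in = 784.2×0.043 + 275×0.262 + 949.3×0.555 = 632.63 g/s.
ore fraction in S7 = 0.315.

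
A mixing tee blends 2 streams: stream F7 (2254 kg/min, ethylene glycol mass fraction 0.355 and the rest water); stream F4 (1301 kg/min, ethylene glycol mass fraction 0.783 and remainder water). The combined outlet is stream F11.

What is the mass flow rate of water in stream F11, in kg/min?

water out = water in = 2254×0.645 + 1301×0.217 = 1736.1 kg/min.

1736 kg/min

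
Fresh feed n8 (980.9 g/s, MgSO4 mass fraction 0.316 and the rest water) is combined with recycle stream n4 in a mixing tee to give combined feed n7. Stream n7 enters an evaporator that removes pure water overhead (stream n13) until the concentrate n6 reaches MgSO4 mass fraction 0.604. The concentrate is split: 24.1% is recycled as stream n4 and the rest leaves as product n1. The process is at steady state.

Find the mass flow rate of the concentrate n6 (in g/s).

Overall MgSO4 balance (none leaves overhead): MgSO4 in fresh feed = MgSO4 in product, i.e. 980.9×0.316 = (1−0.241)·n6·0.604.
n6 = 309.96/(0.604×0.759) = 676.13 g/s.

676.1 g/s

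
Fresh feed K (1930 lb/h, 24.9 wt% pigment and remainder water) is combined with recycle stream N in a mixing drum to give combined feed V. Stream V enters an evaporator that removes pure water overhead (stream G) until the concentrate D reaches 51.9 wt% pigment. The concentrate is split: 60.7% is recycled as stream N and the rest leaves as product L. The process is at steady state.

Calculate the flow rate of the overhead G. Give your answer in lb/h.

1004 lb/h

Overall pigment balance (none leaves overhead): pigment in fresh feed = pigment in product, i.e. 1930×0.249 = (1−0.607)·D·0.519.
D = 480.57/(0.519×0.393) = 2356.1 lb/h.
Recycle N = 0.607×2356.1 = 1430.2 lb/h.
Combined feed V = 1930 + 1430.2 = 3360.2 lb/h.
Overhead G = V − D = 3360.2 − 2356.1 = 1004 lb/h.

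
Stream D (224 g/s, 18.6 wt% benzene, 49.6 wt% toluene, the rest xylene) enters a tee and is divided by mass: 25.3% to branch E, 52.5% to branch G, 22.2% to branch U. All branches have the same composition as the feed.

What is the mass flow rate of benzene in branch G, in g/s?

21.87 g/s

Branch G total = 0.525×224 = 117.6 g/s.
benzene in G = 0.186×117.6 = 21.874 g/s.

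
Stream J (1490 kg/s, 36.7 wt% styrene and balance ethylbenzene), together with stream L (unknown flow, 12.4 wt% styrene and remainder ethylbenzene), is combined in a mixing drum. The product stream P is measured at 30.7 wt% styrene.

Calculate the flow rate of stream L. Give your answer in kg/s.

Let L be the unknown flow. Total out = 1490 + L.
styrene balance: 546.83 + 0.124·L = 0.307·(1490 + L)
(0.124 − 0.307)·L = 0.307×1490 − 546.83 = -89.4
L = -89.4 / -0.183 = 488.52 kg/s

488.5 kg/s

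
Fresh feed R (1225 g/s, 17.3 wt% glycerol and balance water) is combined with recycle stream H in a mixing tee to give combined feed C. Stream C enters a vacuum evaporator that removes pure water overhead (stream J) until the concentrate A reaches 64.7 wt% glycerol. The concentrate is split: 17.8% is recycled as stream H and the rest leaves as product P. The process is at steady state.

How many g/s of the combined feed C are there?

1296 g/s

Overall glycerol balance (none leaves overhead): glycerol in fresh feed = glycerol in product, i.e. 1225×0.173 = (1−0.178)·A·0.647.
A = 211.92/(0.647×0.822) = 398.48 g/s.
Recycle H = 0.178×398.48 = 70.929 g/s.
Combined feed C = 1225 + 70.929 = 1295.9 g/s.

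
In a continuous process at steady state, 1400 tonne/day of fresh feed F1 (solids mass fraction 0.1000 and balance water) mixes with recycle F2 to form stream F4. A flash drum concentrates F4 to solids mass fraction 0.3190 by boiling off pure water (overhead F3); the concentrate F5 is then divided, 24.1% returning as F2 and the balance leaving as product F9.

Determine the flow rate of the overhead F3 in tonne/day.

961.1 tonne/day

Overall solids balance (none leaves overhead): solids in fresh feed = solids in product, i.e. 1400×0.100 = (1−0.241)·F5·0.319.
F5 = 140/(0.319×0.759) = 578.22 tonne/day.
Recycle F2 = 0.241×578.22 = 139.35 tonne/day.
Combined feed F4 = 1400 + 139.35 = 1539.4 tonne/day.
Overhead F3 = F4 − F5 = 1539.4 − 578.22 = 961.13 tonne/day.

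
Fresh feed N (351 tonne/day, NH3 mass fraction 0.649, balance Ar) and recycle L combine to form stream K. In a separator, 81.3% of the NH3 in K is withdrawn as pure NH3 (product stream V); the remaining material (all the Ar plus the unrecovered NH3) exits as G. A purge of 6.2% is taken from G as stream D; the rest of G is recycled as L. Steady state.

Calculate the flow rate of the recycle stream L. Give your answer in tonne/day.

1912 tonne/day

Ar enters only via N and leaves only via the purge: 351×0.351 = 0.062×(Ar in G), and the separator passes all Ar, so Ar in K = Ar in G = 1987.1 tonne/day.
NH3 in K: m_A = 351×0.649 + (1−0.062)·(1−0.813)·m_A, so m_A = 227.8/0.8246 = 276.26 tonne/day.
G = (1−0.813)×276.26 + 1987.1 = 2038.8 tonne/day.
Recycle L = (1−0.062)×2038.8 = 1912.4 tonne/day.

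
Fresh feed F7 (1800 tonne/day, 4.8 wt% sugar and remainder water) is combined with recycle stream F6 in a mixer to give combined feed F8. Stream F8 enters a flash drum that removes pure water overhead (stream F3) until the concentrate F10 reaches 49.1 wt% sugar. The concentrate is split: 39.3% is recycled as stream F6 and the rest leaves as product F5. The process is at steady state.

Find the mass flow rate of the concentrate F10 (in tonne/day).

289.9 tonne/day

Overall sugar balance (none leaves overhead): sugar in fresh feed = sugar in product, i.e. 1800×0.048 = (1−0.393)·F10·0.491.
F10 = 86.4/(0.491×0.607) = 289.9 tonne/day.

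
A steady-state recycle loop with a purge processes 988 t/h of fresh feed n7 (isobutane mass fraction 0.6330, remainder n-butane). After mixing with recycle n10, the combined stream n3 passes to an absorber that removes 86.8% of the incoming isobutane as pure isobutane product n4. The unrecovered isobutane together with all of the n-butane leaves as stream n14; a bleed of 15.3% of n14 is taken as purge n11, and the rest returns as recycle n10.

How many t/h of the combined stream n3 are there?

3074 t/h

n-butane enters only via n7 and leaves only via the purge: 988×0.367 = 0.153×(n-butane in n14), and the absorber passes all n-butane, so n-butane in n3 = n-butane in n14 = 2369.9 t/h.
isobutane in n3: m_A = 988×0.633 + (1−0.153)·(1−0.868)·m_A, so m_A = 625.4/0.8882 = 704.13 t/h.
n3 = 704.13 + 2369.9 = 3074 t/h.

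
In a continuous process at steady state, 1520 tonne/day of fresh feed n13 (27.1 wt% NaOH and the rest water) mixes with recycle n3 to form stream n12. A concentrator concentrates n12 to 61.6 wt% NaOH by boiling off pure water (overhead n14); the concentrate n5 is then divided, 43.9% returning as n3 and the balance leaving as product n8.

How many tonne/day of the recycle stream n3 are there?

523.3 tonne/day

Overall NaOH balance (none leaves overhead): NaOH in fresh feed = NaOH in product, i.e. 1520×0.271 = (1−0.439)·n5·0.616.
n5 = 411.92/(0.616×0.561) = 1192 tonne/day.
Recycle n3 = 0.439×1192 = 523.28 tonne/day.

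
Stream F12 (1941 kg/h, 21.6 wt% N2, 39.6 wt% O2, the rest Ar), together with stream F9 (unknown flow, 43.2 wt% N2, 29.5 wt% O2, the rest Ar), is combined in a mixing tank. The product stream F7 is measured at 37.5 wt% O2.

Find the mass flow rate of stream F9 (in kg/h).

509.5 kg/h

Let F9 be the unknown flow. Total out = 1941 + F9.
O2 balance: 768.64 + 0.295·F9 = 0.375·(1941 + F9)
(0.295 − 0.375)·F9 = 0.375×1941 − 768.64 = -40.761
F9 = -40.761 / -0.080 = 509.51 kg/h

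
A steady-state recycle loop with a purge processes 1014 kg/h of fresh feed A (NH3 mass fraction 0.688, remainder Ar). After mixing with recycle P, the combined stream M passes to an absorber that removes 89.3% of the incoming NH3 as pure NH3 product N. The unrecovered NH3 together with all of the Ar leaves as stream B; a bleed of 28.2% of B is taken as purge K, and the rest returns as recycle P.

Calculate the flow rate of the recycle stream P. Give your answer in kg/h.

863.6 kg/h

Ar enters only via A and leaves only via the purge: 1014×0.312 = 0.282×(Ar in B), and the absorber passes all Ar, so Ar in M = Ar in B = 1121.9 kg/h.
NH3 in M: m_A = 1014×0.688 + (1−0.282)·(1−0.893)·m_A, so m_A = 697.63/0.9232 = 755.69 kg/h.
B = (1−0.893)×755.69 + 1121.9 = 1202.7 kg/h.
Recycle P = (1−0.282)×1202.7 = 863.56 kg/h.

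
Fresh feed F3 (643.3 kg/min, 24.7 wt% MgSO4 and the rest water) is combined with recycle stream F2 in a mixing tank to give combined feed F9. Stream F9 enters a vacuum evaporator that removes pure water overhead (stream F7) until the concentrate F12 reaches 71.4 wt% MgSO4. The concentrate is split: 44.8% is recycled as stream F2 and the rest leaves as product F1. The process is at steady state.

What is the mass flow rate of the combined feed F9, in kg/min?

823.9 kg/min

Overall MgSO4 balance (none leaves overhead): MgSO4 in fresh feed = MgSO4 in product, i.e. 643.3×0.247 = (1−0.448)·F12·0.714.
F12 = 158.9/(0.714×0.552) = 403.16 kg/min.
Recycle F2 = 0.448×403.16 = 180.61 kg/min.
Combined feed F9 = 643.3 + 180.61 = 823.91 kg/min.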